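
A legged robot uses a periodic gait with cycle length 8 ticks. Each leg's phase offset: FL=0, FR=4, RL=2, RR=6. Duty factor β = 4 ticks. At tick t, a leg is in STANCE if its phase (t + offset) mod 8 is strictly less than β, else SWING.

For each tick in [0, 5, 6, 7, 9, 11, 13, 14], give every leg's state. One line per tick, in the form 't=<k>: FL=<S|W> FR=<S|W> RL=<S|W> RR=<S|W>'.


t=0: phase=(0,4,2,6) vs β=4 → FL=S FR=W RL=S RR=W
t=5: phase=(5,1,7,3) vs β=4 → FL=W FR=S RL=W RR=S
t=6: phase=(6,2,0,4) vs β=4 → FL=W FR=S RL=S RR=W
t=7: phase=(7,3,1,5) vs β=4 → FL=W FR=S RL=S RR=W
t=9: phase=(1,5,3,7) vs β=4 → FL=S FR=W RL=S RR=W
t=11: phase=(3,7,5,1) vs β=4 → FL=S FR=W RL=W RR=S
t=13: phase=(5,1,7,3) vs β=4 → FL=W FR=S RL=W RR=S
t=14: phase=(6,2,0,4) vs β=4 → FL=W FR=S RL=S RR=W

t=0: FL=S FR=W RL=S RR=W
t=5: FL=W FR=S RL=W RR=S
t=6: FL=W FR=S RL=S RR=W
t=7: FL=W FR=S RL=S RR=W
t=9: FL=S FR=W RL=S RR=W
t=11: FL=S FR=W RL=W RR=S
t=13: FL=W FR=S RL=W RR=S
t=14: FL=W FR=S RL=S RR=W


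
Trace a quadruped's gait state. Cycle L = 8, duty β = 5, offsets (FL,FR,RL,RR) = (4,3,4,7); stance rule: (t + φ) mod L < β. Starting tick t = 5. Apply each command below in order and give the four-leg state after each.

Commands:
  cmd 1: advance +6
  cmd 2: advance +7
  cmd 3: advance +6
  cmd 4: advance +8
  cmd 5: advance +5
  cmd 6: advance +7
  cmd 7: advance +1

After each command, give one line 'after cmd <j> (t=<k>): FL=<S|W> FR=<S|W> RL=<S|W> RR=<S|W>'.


start t=5: FL=S FR=S RL=S RR=S
cmd 1: advance +6 → t=11, phase=(7,6,7,2) → FL=W FR=W RL=W RR=S
cmd 2: advance +7 → t=18, phase=(6,5,6,1) → FL=W FR=W RL=W RR=S
cmd 3: advance +6 → t=24, phase=(4,3,4,7) → FL=S FR=S RL=S RR=W
cmd 4: advance +8 → t=32, phase=(4,3,4,7) → FL=S FR=S RL=S RR=W
cmd 5: advance +5 → t=37, phase=(1,0,1,4) → FL=S FR=S RL=S RR=S
cmd 6: advance +7 → t=44, phase=(0,7,0,3) → FL=S FR=W RL=S RR=S
cmd 7: advance +1 → t=45, phase=(1,0,1,4) → FL=S FR=S RL=S RR=S

after cmd 1 (t=11): FL=W FR=W RL=W RR=S
after cmd 2 (t=18): FL=W FR=W RL=W RR=S
after cmd 3 (t=24): FL=S FR=S RL=S RR=W
after cmd 4 (t=32): FL=S FR=S RL=S RR=W
after cmd 5 (t=37): FL=S FR=S RL=S RR=S
after cmd 6 (t=44): FL=S FR=W RL=S RR=S
after cmd 7 (t=45): FL=S FR=S RL=S RR=S


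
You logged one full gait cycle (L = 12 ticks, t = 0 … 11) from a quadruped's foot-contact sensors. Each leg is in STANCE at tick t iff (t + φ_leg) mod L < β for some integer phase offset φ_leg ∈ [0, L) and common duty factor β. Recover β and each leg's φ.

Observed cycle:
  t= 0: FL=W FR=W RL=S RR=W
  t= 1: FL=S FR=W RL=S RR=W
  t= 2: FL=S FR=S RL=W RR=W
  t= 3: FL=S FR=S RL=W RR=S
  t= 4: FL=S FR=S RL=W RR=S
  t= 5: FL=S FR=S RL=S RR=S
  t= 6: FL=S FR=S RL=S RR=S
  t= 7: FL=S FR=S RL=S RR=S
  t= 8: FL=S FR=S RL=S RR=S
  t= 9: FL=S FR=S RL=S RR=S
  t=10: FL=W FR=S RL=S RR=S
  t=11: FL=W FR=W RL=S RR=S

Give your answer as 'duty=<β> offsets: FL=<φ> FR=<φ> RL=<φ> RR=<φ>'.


duty β = stance ticks per leg = 9
FL: stance ticks = 9; W→S at t=1 → φ=11
FR: stance ticks = 9; W→S at t=2 → φ=10
RL: stance ticks = 9; W→S at t=5 → φ=7
RR: stance ticks = 9; W→S at t=3 → φ=9

duty=9 offsets: FL=11 FR=10 RL=7 RR=9


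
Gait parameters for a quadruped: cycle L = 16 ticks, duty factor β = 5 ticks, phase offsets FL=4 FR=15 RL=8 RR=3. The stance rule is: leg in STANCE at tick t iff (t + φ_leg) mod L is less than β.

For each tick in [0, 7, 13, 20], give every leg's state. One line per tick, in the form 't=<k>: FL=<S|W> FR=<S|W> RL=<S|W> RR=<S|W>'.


t=0: FL=S FR=W RL=W RR=S
t=7: FL=W FR=W RL=W RR=W
t=13: FL=S FR=W RL=W RR=S
t=20: FL=W FR=S RL=W RR=W

t=0: phase=(4,15,8,3) vs β=5 → FL=S FR=W RL=W RR=S
t=7: phase=(11,6,15,10) vs β=5 → FL=W FR=W RL=W RR=W
t=13: phase=(1,12,5,0) vs β=5 → FL=S FR=W RL=W RR=S
t=20: phase=(8,3,12,7) vs β=5 → FL=W FR=S RL=W RR=W


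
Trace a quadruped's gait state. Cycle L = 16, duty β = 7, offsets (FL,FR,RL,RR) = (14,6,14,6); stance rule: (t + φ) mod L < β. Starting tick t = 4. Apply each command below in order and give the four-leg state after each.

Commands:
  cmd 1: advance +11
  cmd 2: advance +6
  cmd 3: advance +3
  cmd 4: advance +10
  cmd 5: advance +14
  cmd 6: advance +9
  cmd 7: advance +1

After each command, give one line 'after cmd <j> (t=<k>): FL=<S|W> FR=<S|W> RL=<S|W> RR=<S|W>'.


after cmd 1 (t=15): FL=W FR=S RL=W RR=S
after cmd 2 (t=21): FL=S FR=W RL=S RR=W
after cmd 3 (t=24): FL=S FR=W RL=S RR=W
after cmd 4 (t=34): FL=S FR=W RL=S RR=W
after cmd 5 (t=48): FL=W FR=S RL=W RR=S
after cmd 6 (t=57): FL=W FR=W RL=W RR=W
after cmd 7 (t=58): FL=W FR=S RL=W RR=S

start t=4: FL=S FR=W RL=S RR=W
cmd 1: advance +11 → t=15, phase=(13,5,13,5) → FL=W FR=S RL=W RR=S
cmd 2: advance +6 → t=21, phase=(3,11,3,11) → FL=S FR=W RL=S RR=W
cmd 3: advance +3 → t=24, phase=(6,14,6,14) → FL=S FR=W RL=S RR=W
cmd 4: advance +10 → t=34, phase=(0,8,0,8) → FL=S FR=W RL=S RR=W
cmd 5: advance +14 → t=48, phase=(14,6,14,6) → FL=W FR=S RL=W RR=S
cmd 6: advance +9 → t=57, phase=(7,15,7,15) → FL=W FR=W RL=W RR=W
cmd 7: advance +1 → t=58, phase=(8,0,8,0) → FL=W FR=S RL=W RR=S


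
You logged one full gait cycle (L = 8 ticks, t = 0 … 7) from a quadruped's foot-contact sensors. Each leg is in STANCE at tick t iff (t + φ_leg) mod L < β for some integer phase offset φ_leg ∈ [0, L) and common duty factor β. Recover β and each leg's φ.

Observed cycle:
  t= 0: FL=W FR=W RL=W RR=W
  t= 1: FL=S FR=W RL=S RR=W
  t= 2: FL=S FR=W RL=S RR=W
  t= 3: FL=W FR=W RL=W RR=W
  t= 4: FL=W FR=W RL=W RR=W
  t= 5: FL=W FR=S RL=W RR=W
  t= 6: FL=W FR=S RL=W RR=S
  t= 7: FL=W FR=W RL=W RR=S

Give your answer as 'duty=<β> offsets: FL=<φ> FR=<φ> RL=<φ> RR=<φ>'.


duty=2 offsets: FL=7 FR=3 RL=7 RR=2

duty β = stance ticks per leg = 2
FL: stance ticks = 2; W→S at t=1 → φ=7
FR: stance ticks = 2; W→S at t=5 → φ=3
RL: stance ticks = 2; W→S at t=1 → φ=7
RR: stance ticks = 2; W→S at t=6 → φ=2


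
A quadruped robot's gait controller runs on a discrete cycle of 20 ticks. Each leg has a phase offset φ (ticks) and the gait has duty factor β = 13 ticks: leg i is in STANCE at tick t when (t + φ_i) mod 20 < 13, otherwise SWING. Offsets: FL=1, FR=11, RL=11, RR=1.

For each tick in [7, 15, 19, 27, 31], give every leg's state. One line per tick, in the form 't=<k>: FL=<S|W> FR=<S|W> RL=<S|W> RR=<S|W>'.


t=7: phase=(8,18,18,8) vs β=13 → FL=S FR=W RL=W RR=S
t=15: phase=(16,6,6,16) vs β=13 → FL=W FR=S RL=S RR=W
t=19: phase=(0,10,10,0) vs β=13 → FL=S FR=S RL=S RR=S
t=27: phase=(8,18,18,8) vs β=13 → FL=S FR=W RL=W RR=S
t=31: phase=(12,2,2,12) vs β=13 → FL=S FR=S RL=S RR=S

t=7: FL=S FR=W RL=W RR=S
t=15: FL=W FR=S RL=S RR=W
t=19: FL=S FR=S RL=S RR=S
t=27: FL=S FR=W RL=W RR=S
t=31: FL=S FR=S RL=S RR=S


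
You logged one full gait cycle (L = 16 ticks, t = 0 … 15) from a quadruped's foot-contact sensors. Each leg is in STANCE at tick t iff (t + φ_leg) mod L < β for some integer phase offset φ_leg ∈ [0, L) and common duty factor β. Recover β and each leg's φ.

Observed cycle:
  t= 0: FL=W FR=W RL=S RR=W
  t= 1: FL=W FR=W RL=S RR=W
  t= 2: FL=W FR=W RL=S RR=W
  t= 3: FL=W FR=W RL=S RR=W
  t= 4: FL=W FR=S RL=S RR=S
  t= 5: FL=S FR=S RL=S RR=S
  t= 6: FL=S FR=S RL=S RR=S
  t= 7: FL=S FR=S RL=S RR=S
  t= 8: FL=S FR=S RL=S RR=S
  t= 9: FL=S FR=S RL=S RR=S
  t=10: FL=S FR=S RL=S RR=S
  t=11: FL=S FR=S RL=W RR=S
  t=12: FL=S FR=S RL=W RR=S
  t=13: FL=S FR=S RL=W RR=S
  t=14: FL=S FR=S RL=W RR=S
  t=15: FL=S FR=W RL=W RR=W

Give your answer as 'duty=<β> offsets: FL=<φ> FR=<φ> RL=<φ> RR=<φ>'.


duty=11 offsets: FL=11 FR=12 RL=0 RR=12

duty β = stance ticks per leg = 11
FL: stance ticks = 11; W→S at t=5 → φ=11
FR: stance ticks = 11; W→S at t=4 → φ=12
RL: stance ticks = 11; W→S at t=0 → φ=0
RR: stance ticks = 11; W→S at t=4 → φ=12


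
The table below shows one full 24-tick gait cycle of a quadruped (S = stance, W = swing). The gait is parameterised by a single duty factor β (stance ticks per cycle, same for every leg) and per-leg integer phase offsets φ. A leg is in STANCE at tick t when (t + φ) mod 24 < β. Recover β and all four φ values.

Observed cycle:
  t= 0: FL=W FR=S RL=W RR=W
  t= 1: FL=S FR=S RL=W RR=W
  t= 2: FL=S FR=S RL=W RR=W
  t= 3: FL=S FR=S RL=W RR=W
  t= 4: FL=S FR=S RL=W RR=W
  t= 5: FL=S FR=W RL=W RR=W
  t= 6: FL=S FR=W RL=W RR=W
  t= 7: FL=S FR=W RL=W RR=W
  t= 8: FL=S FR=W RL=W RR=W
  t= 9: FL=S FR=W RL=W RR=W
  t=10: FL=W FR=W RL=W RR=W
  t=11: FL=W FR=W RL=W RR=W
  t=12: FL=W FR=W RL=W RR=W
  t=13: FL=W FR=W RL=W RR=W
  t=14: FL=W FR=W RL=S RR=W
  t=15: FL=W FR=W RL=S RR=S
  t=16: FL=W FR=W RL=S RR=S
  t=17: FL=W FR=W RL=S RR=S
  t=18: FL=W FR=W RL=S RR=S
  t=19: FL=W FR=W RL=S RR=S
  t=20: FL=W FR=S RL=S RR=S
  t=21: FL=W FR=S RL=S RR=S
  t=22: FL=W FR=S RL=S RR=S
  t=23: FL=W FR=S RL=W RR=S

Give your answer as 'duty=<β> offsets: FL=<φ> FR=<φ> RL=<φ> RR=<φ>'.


duty β = stance ticks per leg = 9
FL: stance ticks = 9; W→S at t=1 → φ=23
FR: stance ticks = 9; W→S at t=20 → φ=4
RL: stance ticks = 9; W→S at t=14 → φ=10
RR: stance ticks = 9; W→S at t=15 → φ=9

duty=9 offsets: FL=23 FR=4 RL=10 RR=9


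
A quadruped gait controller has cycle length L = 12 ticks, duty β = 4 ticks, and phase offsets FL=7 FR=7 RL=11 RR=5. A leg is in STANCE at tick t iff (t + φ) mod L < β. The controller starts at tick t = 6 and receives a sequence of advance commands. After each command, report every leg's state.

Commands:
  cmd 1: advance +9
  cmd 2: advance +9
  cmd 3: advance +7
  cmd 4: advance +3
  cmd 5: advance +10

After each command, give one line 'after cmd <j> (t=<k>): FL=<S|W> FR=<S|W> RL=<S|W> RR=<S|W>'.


start t=6: FL=S FR=S RL=W RR=W
cmd 1: advance +9 → t=15, phase=(10,10,2,8) → FL=W FR=W RL=S RR=W
cmd 2: advance +9 → t=24, phase=(7,7,11,5) → FL=W FR=W RL=W RR=W
cmd 3: advance +7 → t=31, phase=(2,2,6,0) → FL=S FR=S RL=W RR=S
cmd 4: advance +3 → t=34, phase=(5,5,9,3) → FL=W FR=W RL=W RR=S
cmd 5: advance +10 → t=44, phase=(3,3,7,1) → FL=S FR=S RL=W RR=S

after cmd 1 (t=15): FL=W FR=W RL=S RR=W
after cmd 2 (t=24): FL=W FR=W RL=W RR=W
after cmd 3 (t=31): FL=S FR=S RL=W RR=S
after cmd 4 (t=34): FL=W FR=W RL=W RR=S
after cmd 5 (t=44): FL=S FR=S RL=W RR=S


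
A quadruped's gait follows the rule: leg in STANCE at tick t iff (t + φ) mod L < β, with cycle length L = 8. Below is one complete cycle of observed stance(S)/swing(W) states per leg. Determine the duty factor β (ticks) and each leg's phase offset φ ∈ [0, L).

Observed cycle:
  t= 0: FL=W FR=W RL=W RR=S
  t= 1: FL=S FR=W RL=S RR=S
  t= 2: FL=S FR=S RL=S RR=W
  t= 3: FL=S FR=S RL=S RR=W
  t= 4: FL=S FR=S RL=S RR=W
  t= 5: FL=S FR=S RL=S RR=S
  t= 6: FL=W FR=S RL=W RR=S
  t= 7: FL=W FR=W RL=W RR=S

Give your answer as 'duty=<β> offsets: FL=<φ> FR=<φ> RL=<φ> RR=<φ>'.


duty β = stance ticks per leg = 5
FL: stance ticks = 5; W→S at t=1 → φ=7
FR: stance ticks = 5; W→S at t=2 → φ=6
RL: stance ticks = 5; W→S at t=1 → φ=7
RR: stance ticks = 5; W→S at t=5 → φ=3

duty=5 offsets: FL=7 FR=6 RL=7 RR=3


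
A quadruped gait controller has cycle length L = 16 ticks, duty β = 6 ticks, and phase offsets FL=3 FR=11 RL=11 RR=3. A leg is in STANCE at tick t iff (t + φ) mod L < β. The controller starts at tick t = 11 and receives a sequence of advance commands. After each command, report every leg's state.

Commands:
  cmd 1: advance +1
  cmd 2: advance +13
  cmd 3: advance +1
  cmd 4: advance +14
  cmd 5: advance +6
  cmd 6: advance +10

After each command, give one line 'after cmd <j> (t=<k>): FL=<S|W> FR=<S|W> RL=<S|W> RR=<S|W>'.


start t=11: FL=W FR=W RL=W RR=W
cmd 1: advance +1 → t=12, phase=(15,7,7,15) → FL=W FR=W RL=W RR=W
cmd 2: advance +13 → t=25, phase=(12,4,4,12) → FL=W FR=S RL=S RR=W
cmd 3: advance +1 → t=26, phase=(13,5,5,13) → FL=W FR=S RL=S RR=W
cmd 4: advance +14 → t=40, phase=(11,3,3,11) → FL=W FR=S RL=S RR=W
cmd 5: advance +6 → t=46, phase=(1,9,9,1) → FL=S FR=W RL=W RR=S
cmd 6: advance +10 → t=56, phase=(11,3,3,11) → FL=W FR=S RL=S RR=W

after cmd 1 (t=12): FL=W FR=W RL=W RR=W
after cmd 2 (t=25): FL=W FR=S RL=S RR=W
after cmd 3 (t=26): FL=W FR=S RL=S RR=W
after cmd 4 (t=40): FL=W FR=S RL=S RR=W
after cmd 5 (t=46): FL=S FR=W RL=W RR=S
after cmd 6 (t=56): FL=W FR=S RL=S RR=W


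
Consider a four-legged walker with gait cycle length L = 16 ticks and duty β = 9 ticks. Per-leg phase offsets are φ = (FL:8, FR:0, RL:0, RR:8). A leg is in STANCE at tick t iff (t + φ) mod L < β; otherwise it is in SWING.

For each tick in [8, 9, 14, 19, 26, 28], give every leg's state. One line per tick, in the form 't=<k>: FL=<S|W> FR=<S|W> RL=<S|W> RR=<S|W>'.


t=8: phase=(0,8,8,0) vs β=9 → FL=S FR=S RL=S RR=S
t=9: phase=(1,9,9,1) vs β=9 → FL=S FR=W RL=W RR=S
t=14: phase=(6,14,14,6) vs β=9 → FL=S FR=W RL=W RR=S
t=19: phase=(11,3,3,11) vs β=9 → FL=W FR=S RL=S RR=W
t=26: phase=(2,10,10,2) vs β=9 → FL=S FR=W RL=W RR=S
t=28: phase=(4,12,12,4) vs β=9 → FL=S FR=W RL=W RR=S

t=8: FL=S FR=S RL=S RR=S
t=9: FL=S FR=W RL=W RR=S
t=14: FL=S FR=W RL=W RR=S
t=19: FL=W FR=S RL=S RR=W
t=26: FL=S FR=W RL=W RR=S
t=28: FL=S FR=W RL=W RR=S


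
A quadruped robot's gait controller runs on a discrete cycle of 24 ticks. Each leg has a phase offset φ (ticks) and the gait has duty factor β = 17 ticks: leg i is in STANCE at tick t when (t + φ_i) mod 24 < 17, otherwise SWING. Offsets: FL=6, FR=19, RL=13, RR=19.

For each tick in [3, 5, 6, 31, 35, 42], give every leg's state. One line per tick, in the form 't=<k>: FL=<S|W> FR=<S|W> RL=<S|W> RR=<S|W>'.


t=3: phase=(9,22,16,22) vs β=17 → FL=S FR=W RL=S RR=W
t=5: phase=(11,0,18,0) vs β=17 → FL=S FR=S RL=W RR=S
t=6: phase=(12,1,19,1) vs β=17 → FL=S FR=S RL=W RR=S
t=31: phase=(13,2,20,2) vs β=17 → FL=S FR=S RL=W RR=S
t=35: phase=(17,6,0,6) vs β=17 → FL=W FR=S RL=S RR=S
t=42: phase=(0,13,7,13) vs β=17 → FL=S FR=S RL=S RR=S

t=3: FL=S FR=W RL=S RR=W
t=5: FL=S FR=S RL=W RR=S
t=6: FL=S FR=S RL=W RR=S
t=31: FL=S FR=S RL=W RR=S
t=35: FL=W FR=S RL=S RR=S
t=42: FL=S FR=S RL=S RR=S


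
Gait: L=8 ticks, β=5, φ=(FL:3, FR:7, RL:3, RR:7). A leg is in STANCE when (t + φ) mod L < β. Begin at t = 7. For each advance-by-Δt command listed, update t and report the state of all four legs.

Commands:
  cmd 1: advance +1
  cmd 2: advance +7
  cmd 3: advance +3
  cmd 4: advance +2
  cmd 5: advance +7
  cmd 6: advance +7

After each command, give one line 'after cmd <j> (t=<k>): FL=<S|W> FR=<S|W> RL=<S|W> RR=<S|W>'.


start t=7: FL=S FR=W RL=S RR=W
cmd 1: advance +1 → t=8, phase=(3,7,3,7) → FL=S FR=W RL=S RR=W
cmd 2: advance +7 → t=15, phase=(2,6,2,6) → FL=S FR=W RL=S RR=W
cmd 3: advance +3 → t=18, phase=(5,1,5,1) → FL=W FR=S RL=W RR=S
cmd 4: advance +2 → t=20, phase=(7,3,7,3) → FL=W FR=S RL=W RR=S
cmd 5: advance +7 → t=27, phase=(6,2,6,2) → FL=W FR=S RL=W RR=S
cmd 6: advance +7 → t=34, phase=(5,1,5,1) → FL=W FR=S RL=W RR=S

after cmd 1 (t=8): FL=S FR=W RL=S RR=W
after cmd 2 (t=15): FL=S FR=W RL=S RR=W
after cmd 3 (t=18): FL=W FR=S RL=W RR=S
after cmd 4 (t=20): FL=W FR=S RL=W RR=S
after cmd 5 (t=27): FL=W FR=S RL=W RR=S
after cmd 6 (t=34): FL=W FR=S RL=W RR=S


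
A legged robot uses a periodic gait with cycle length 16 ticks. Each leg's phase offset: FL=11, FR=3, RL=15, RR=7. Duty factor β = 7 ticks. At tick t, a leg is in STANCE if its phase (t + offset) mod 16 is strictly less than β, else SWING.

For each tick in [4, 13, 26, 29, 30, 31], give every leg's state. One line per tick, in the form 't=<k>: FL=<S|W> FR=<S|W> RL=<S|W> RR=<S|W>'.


t=4: FL=W FR=W RL=S RR=W
t=13: FL=W FR=S RL=W RR=S
t=26: FL=S FR=W RL=W RR=S
t=29: FL=W FR=S RL=W RR=S
t=30: FL=W FR=S RL=W RR=S
t=31: FL=W FR=S RL=W RR=S

t=4: phase=(15,7,3,11) vs β=7 → FL=W FR=W RL=S RR=W
t=13: phase=(8,0,12,4) vs β=7 → FL=W FR=S RL=W RR=S
t=26: phase=(5,13,9,1) vs β=7 → FL=S FR=W RL=W RR=S
t=29: phase=(8,0,12,4) vs β=7 → FL=W FR=S RL=W RR=S
t=30: phase=(9,1,13,5) vs β=7 → FL=W FR=S RL=W RR=S
t=31: phase=(10,2,14,6) vs β=7 → FL=W FR=S RL=W RR=S


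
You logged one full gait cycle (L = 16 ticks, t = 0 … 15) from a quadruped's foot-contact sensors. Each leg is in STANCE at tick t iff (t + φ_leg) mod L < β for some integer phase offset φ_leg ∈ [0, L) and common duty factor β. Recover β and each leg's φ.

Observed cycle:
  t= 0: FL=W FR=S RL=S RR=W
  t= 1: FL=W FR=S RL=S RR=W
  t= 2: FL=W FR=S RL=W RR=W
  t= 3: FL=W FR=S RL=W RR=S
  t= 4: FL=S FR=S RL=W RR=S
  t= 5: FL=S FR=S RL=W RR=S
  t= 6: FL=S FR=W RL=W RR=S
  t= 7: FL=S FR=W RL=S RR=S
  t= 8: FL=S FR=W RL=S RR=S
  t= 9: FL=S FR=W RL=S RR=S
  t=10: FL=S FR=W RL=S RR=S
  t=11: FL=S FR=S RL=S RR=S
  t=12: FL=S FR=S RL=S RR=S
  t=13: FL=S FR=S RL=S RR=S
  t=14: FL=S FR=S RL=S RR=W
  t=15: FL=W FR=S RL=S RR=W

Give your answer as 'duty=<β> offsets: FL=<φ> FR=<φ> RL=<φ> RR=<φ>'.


duty β = stance ticks per leg = 11
FL: stance ticks = 11; W→S at t=4 → φ=12
FR: stance ticks = 11; W→S at t=11 → φ=5
RL: stance ticks = 11; W→S at t=7 → φ=9
RR: stance ticks = 11; W→S at t=3 → φ=13

duty=11 offsets: FL=12 FR=5 RL=9 RR=13


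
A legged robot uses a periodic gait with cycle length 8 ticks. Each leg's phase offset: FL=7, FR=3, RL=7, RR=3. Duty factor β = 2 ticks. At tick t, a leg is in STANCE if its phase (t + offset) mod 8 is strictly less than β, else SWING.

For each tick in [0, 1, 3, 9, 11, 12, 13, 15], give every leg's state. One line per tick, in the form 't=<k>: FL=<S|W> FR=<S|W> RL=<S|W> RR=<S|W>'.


t=0: phase=(7,3,7,3) vs β=2 → FL=W FR=W RL=W RR=W
t=1: phase=(0,4,0,4) vs β=2 → FL=S FR=W RL=S RR=W
t=3: phase=(2,6,2,6) vs β=2 → FL=W FR=W RL=W RR=W
t=9: phase=(0,4,0,4) vs β=2 → FL=S FR=W RL=S RR=W
t=11: phase=(2,6,2,6) vs β=2 → FL=W FR=W RL=W RR=W
t=12: phase=(3,7,3,7) vs β=2 → FL=W FR=W RL=W RR=W
t=13: phase=(4,0,4,0) vs β=2 → FL=W FR=S RL=W RR=S
t=15: phase=(6,2,6,2) vs β=2 → FL=W FR=W RL=W RR=W

t=0: FL=W FR=W RL=W RR=W
t=1: FL=S FR=W RL=S RR=W
t=3: FL=W FR=W RL=W RR=W
t=9: FL=S FR=W RL=S RR=W
t=11: FL=W FR=W RL=W RR=W
t=12: FL=W FR=W RL=W RR=W
t=13: FL=W FR=S RL=W RR=S
t=15: FL=W FR=W RL=W RR=W


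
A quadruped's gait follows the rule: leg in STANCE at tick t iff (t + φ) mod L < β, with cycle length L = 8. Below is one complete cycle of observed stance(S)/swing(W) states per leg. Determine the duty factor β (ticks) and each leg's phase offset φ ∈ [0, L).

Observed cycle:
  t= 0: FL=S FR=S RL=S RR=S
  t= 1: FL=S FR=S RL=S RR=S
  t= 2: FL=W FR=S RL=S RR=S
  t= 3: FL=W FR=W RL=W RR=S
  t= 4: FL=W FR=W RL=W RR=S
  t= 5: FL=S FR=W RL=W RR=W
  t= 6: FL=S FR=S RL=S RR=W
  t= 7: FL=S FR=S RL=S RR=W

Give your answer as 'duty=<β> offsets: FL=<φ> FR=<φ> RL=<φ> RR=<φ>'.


duty β = stance ticks per leg = 5
FL: stance ticks = 5; W→S at t=5 → φ=3
FR: stance ticks = 5; W→S at t=6 → φ=2
RL: stance ticks = 5; W→S at t=6 → φ=2
RR: stance ticks = 5; W→S at t=0 → φ=0

duty=5 offsets: FL=3 FR=2 RL=2 RR=0


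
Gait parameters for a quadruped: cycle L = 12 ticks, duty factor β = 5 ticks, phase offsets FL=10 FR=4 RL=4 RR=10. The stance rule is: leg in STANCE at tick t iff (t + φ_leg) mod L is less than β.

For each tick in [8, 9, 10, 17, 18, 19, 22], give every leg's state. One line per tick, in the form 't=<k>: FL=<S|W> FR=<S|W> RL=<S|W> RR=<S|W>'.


t=8: phase=(6,0,0,6) vs β=5 → FL=W FR=S RL=S RR=W
t=9: phase=(7,1,1,7) vs β=5 → FL=W FR=S RL=S RR=W
t=10: phase=(8,2,2,8) vs β=5 → FL=W FR=S RL=S RR=W
t=17: phase=(3,9,9,3) vs β=5 → FL=S FR=W RL=W RR=S
t=18: phase=(4,10,10,4) vs β=5 → FL=S FR=W RL=W RR=S
t=19: phase=(5,11,11,5) vs β=5 → FL=W FR=W RL=W RR=W
t=22: phase=(8,2,2,8) vs β=5 → FL=W FR=S RL=S RR=W

t=8: FL=W FR=S RL=S RR=W
t=9: FL=W FR=S RL=S RR=W
t=10: FL=W FR=S RL=S RR=W
t=17: FL=S FR=W RL=W RR=S
t=18: FL=S FR=W RL=W RR=S
t=19: FL=W FR=W RL=W RR=W
t=22: FL=W FR=S RL=S RR=W


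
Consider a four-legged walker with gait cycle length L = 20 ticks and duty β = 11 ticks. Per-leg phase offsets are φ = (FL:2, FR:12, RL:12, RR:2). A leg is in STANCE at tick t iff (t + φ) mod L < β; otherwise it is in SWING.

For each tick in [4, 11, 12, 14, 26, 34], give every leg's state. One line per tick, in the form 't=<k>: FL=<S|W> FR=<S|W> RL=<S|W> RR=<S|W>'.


t=4: phase=(6,16,16,6) vs β=11 → FL=S FR=W RL=W RR=S
t=11: phase=(13,3,3,13) vs β=11 → FL=W FR=S RL=S RR=W
t=12: phase=(14,4,4,14) vs β=11 → FL=W FR=S RL=S RR=W
t=14: phase=(16,6,6,16) vs β=11 → FL=W FR=S RL=S RR=W
t=26: phase=(8,18,18,8) vs β=11 → FL=S FR=W RL=W RR=S
t=34: phase=(16,6,6,16) vs β=11 → FL=W FR=S RL=S RR=W

t=4: FL=S FR=W RL=W RR=S
t=11: FL=W FR=S RL=S RR=W
t=12: FL=W FR=S RL=S RR=W
t=14: FL=W FR=S RL=S RR=W
t=26: FL=S FR=W RL=W RR=S
t=34: FL=W FR=S RL=S RR=W


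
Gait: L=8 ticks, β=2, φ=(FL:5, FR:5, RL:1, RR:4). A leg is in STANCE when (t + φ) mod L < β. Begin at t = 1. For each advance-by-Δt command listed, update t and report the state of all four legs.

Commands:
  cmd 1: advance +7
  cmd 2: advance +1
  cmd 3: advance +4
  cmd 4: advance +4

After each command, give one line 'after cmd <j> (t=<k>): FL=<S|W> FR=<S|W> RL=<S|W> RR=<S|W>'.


start t=1: FL=W FR=W RL=W RR=W
cmd 1: advance +7 → t=8, phase=(5,5,1,4) → FL=W FR=W RL=S RR=W
cmd 2: advance +1 → t=9, phase=(6,6,2,5) → FL=W FR=W RL=W RR=W
cmd 3: advance +4 → t=13, phase=(2,2,6,1) → FL=W FR=W RL=W RR=S
cmd 4: advance +4 → t=17, phase=(6,6,2,5) → FL=W FR=W RL=W RR=W

after cmd 1 (t=8): FL=W FR=W RL=S RR=W
after cmd 2 (t=9): FL=W FR=W RL=W RR=W
after cmd 3 (t=13): FL=W FR=W RL=W RR=S
after cmd 4 (t=17): FL=W FR=W RL=W RR=W


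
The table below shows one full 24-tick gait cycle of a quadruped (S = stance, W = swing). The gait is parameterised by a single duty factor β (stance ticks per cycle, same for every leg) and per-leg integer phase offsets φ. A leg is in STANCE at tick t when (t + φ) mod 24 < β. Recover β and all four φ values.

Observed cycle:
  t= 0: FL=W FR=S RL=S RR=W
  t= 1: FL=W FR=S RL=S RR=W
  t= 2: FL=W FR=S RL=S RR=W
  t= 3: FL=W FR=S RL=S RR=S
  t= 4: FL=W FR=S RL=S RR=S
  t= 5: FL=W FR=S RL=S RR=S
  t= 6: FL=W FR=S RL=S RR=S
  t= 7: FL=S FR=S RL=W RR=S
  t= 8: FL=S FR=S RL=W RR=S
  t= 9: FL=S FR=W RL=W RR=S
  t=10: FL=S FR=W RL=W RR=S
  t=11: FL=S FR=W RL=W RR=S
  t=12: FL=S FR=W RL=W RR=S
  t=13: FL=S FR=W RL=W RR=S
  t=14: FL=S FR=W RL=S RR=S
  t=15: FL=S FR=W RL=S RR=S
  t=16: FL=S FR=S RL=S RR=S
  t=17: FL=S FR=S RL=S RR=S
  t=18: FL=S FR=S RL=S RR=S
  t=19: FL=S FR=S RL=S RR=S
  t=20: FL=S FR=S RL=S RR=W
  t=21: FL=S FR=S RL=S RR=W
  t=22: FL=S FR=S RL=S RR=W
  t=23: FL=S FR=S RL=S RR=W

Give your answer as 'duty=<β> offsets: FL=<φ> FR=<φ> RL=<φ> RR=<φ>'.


duty=17 offsets: FL=17 FR=8 RL=10 RR=21

duty β = stance ticks per leg = 17
FL: stance ticks = 17; W→S at t=7 → φ=17
FR: stance ticks = 17; W→S at t=16 → φ=8
RL: stance ticks = 17; W→S at t=14 → φ=10
RR: stance ticks = 17; W→S at t=3 → φ=21


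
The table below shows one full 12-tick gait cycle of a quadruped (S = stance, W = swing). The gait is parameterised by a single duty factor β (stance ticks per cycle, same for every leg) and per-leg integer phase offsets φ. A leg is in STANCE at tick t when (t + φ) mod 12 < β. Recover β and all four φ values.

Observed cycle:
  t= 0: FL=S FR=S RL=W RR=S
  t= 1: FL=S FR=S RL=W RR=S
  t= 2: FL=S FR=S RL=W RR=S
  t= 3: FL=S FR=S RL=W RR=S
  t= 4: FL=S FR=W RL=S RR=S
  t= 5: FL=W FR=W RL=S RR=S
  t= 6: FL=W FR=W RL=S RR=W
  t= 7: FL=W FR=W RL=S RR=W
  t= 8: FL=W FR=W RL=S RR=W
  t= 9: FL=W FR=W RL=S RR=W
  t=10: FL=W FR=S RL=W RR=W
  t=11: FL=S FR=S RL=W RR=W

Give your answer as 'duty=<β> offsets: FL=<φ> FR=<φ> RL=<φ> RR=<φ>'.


duty=6 offsets: FL=1 FR=2 RL=8 RR=0

duty β = stance ticks per leg = 6
FL: stance ticks = 6; W→S at t=11 → φ=1
FR: stance ticks = 6; W→S at t=10 → φ=2
RL: stance ticks = 6; W→S at t=4 → φ=8
RR: stance ticks = 6; W→S at t=0 → φ=0


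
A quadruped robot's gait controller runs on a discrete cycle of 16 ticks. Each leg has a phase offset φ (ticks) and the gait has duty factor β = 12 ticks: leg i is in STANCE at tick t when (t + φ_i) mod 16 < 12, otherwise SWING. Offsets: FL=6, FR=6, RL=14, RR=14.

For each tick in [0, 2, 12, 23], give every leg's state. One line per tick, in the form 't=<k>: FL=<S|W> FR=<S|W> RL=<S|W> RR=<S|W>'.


t=0: phase=(6,6,14,14) vs β=12 → FL=S FR=S RL=W RR=W
t=2: phase=(8,8,0,0) vs β=12 → FL=S FR=S RL=S RR=S
t=12: phase=(2,2,10,10) vs β=12 → FL=S FR=S RL=S RR=S
t=23: phase=(13,13,5,5) vs β=12 → FL=W FR=W RL=S RR=S

t=0: FL=S FR=S RL=W RR=W
t=2: FL=S FR=S RL=S RR=S
t=12: FL=S FR=S RL=S RR=S
t=23: FL=W FR=W RL=S RR=S


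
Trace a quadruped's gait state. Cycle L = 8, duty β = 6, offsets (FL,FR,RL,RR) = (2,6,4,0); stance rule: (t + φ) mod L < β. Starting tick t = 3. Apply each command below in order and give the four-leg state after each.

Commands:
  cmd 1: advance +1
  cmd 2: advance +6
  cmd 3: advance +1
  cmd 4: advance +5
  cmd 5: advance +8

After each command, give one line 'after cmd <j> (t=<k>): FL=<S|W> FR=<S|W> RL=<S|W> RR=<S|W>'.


after cmd 1 (t=4): FL=W FR=S RL=S RR=S
after cmd 2 (t=10): FL=S FR=S RL=W RR=S
after cmd 3 (t=11): FL=S FR=S RL=W RR=S
after cmd 4 (t=16): FL=S FR=W RL=S RR=S
after cmd 5 (t=24): FL=S FR=W RL=S RR=S

start t=3: FL=S FR=S RL=W RR=S
cmd 1: advance +1 → t=4, phase=(6,2,0,4) → FL=W FR=S RL=S RR=S
cmd 2: advance +6 → t=10, phase=(4,0,6,2) → FL=S FR=S RL=W RR=S
cmd 3: advance +1 → t=11, phase=(5,1,7,3) → FL=S FR=S RL=W RR=S
cmd 4: advance +5 → t=16, phase=(2,6,4,0) → FL=S FR=W RL=S RR=S
cmd 5: advance +8 → t=24, phase=(2,6,4,0) → FL=S FR=W RL=S RR=S


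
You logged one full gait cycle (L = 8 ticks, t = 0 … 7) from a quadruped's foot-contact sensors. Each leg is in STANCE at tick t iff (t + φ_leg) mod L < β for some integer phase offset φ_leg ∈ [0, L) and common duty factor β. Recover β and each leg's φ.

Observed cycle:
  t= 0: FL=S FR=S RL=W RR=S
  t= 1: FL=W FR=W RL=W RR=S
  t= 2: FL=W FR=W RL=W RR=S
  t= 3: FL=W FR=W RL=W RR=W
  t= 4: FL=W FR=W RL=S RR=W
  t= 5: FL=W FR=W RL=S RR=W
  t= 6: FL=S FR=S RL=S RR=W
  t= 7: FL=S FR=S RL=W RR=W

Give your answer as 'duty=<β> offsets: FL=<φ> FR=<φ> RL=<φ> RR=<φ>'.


duty β = stance ticks per leg = 3
FL: stance ticks = 3; W→S at t=6 → φ=2
FR: stance ticks = 3; W→S at t=6 → φ=2
RL: stance ticks = 3; W→S at t=4 → φ=4
RR: stance ticks = 3; W→S at t=0 → φ=0

duty=3 offsets: FL=2 FR=2 RL=4 RR=0


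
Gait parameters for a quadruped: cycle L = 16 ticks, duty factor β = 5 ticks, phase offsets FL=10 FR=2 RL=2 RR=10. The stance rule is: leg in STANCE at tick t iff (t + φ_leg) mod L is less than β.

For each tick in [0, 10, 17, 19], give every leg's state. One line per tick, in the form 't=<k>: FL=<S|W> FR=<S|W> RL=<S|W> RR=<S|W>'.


t=0: phase=(10,2,2,10) vs β=5 → FL=W FR=S RL=S RR=W
t=10: phase=(4,12,12,4) vs β=5 → FL=S FR=W RL=W RR=S
t=17: phase=(11,3,3,11) vs β=5 → FL=W FR=S RL=S RR=W
t=19: phase=(13,5,5,13) vs β=5 → FL=W FR=W RL=W RR=W

t=0: FL=W FR=S RL=S RR=W
t=10: FL=S FR=W RL=W RR=S
t=17: FL=W FR=S RL=S RR=W
t=19: FL=W FR=W RL=W RR=W


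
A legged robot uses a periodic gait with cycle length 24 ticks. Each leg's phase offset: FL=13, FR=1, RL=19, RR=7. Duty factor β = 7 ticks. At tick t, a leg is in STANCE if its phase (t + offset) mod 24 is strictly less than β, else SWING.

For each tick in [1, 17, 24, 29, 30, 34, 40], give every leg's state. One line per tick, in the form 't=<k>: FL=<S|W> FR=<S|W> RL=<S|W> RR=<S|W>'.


t=1: FL=W FR=S RL=W RR=W
t=17: FL=S FR=W RL=W RR=S
t=24: FL=W FR=S RL=W RR=W
t=29: FL=W FR=S RL=S RR=W
t=30: FL=W FR=W RL=S RR=W
t=34: FL=W FR=W RL=S RR=W
t=40: FL=S FR=W RL=W RR=W

t=1: phase=(14,2,20,8) vs β=7 → FL=W FR=S RL=W RR=W
t=17: phase=(6,18,12,0) vs β=7 → FL=S FR=W RL=W RR=S
t=24: phase=(13,1,19,7) vs β=7 → FL=W FR=S RL=W RR=W
t=29: phase=(18,6,0,12) vs β=7 → FL=W FR=S RL=S RR=W
t=30: phase=(19,7,1,13) vs β=7 → FL=W FR=W RL=S RR=W
t=34: phase=(23,11,5,17) vs β=7 → FL=W FR=W RL=S RR=W
t=40: phase=(5,17,11,23) vs β=7 → FL=S FR=W RL=W RR=W


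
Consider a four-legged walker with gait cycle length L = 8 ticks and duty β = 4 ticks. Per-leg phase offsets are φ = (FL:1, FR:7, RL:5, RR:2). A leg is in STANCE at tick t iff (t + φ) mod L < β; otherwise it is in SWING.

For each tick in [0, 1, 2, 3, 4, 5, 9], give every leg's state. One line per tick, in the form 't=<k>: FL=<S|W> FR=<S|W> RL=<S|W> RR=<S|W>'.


t=0: FL=S FR=W RL=W RR=S
t=1: FL=S FR=S RL=W RR=S
t=2: FL=S FR=S RL=W RR=W
t=3: FL=W FR=S RL=S RR=W
t=4: FL=W FR=S RL=S RR=W
t=5: FL=W FR=W RL=S RR=W
t=9: FL=S FR=S RL=W RR=S

t=0: phase=(1,7,5,2) vs β=4 → FL=S FR=W RL=W RR=S
t=1: phase=(2,0,6,3) vs β=4 → FL=S FR=S RL=W RR=S
t=2: phase=(3,1,7,4) vs β=4 → FL=S FR=S RL=W RR=W
t=3: phase=(4,2,0,5) vs β=4 → FL=W FR=S RL=S RR=W
t=4: phase=(5,3,1,6) vs β=4 → FL=W FR=S RL=S RR=W
t=5: phase=(6,4,2,7) vs β=4 → FL=W FR=W RL=S RR=W
t=9: phase=(2,0,6,3) vs β=4 → FL=S FR=S RL=W RR=S


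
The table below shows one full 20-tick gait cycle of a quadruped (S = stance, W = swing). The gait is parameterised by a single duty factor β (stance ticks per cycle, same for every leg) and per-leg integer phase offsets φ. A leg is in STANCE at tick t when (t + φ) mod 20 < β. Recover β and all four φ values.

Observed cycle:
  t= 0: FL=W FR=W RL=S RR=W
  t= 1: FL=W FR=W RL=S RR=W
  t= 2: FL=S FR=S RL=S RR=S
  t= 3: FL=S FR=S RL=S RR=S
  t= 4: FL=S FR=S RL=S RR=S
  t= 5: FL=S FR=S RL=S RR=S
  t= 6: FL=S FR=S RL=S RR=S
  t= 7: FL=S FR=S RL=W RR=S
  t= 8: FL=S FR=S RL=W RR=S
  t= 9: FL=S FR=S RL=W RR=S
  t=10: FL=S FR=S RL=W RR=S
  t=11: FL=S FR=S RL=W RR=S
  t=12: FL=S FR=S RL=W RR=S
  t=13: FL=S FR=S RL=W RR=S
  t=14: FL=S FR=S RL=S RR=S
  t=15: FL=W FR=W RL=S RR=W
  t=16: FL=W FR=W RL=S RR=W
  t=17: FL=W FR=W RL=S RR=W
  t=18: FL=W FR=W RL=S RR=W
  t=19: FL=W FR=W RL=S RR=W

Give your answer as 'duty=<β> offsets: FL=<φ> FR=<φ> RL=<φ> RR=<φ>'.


duty β = stance ticks per leg = 13
FL: stance ticks = 13; W→S at t=2 → φ=18
FR: stance ticks = 13; W→S at t=2 → φ=18
RL: stance ticks = 13; W→S at t=14 → φ=6
RR: stance ticks = 13; W→S at t=2 → φ=18

duty=13 offsets: FL=18 FR=18 RL=6 RR=18


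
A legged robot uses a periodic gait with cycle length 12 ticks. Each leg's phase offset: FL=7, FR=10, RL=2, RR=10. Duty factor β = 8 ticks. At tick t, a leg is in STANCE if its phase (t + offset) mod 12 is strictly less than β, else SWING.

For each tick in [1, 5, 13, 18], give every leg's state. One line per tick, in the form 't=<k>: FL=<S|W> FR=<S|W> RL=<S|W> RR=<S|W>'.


t=1: phase=(8,11,3,11) vs β=8 → FL=W FR=W RL=S RR=W
t=5: phase=(0,3,7,3) vs β=8 → FL=S FR=S RL=S RR=S
t=13: phase=(8,11,3,11) vs β=8 → FL=W FR=W RL=S RR=W
t=18: phase=(1,4,8,4) vs β=8 → FL=S FR=S RL=W RR=S

t=1: FL=W FR=W RL=S RR=W
t=5: FL=S FR=S RL=S RR=S
t=13: FL=W FR=W RL=S RR=W
t=18: FL=S FR=S RL=W RR=S


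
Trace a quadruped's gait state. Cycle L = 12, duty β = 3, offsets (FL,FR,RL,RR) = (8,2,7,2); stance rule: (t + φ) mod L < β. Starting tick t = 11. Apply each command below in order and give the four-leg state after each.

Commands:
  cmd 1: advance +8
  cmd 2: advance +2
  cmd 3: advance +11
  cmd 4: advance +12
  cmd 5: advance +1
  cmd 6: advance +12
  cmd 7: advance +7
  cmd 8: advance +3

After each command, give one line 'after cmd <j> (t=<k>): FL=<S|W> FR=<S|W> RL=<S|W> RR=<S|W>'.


after cmd 1 (t=19): FL=W FR=W RL=S RR=W
after cmd 2 (t=21): FL=W FR=W RL=W RR=W
after cmd 3 (t=32): FL=W FR=W RL=W RR=W
after cmd 4 (t=44): FL=W FR=W RL=W RR=W
after cmd 5 (t=45): FL=W FR=W RL=W RR=W
after cmd 6 (t=57): FL=W FR=W RL=W RR=W
after cmd 7 (t=64): FL=S FR=W RL=W RR=W
after cmd 8 (t=67): FL=W FR=W RL=S RR=W

start t=11: FL=W FR=S RL=W RR=S
cmd 1: advance +8 → t=19, phase=(3,9,2,9) → FL=W FR=W RL=S RR=W
cmd 2: advance +2 → t=21, phase=(5,11,4,11) → FL=W FR=W RL=W RR=W
cmd 3: advance +11 → t=32, phase=(4,10,3,10) → FL=W FR=W RL=W RR=W
cmd 4: advance +12 → t=44, phase=(4,10,3,10) → FL=W FR=W RL=W RR=W
cmd 5: advance +1 → t=45, phase=(5,11,4,11) → FL=W FR=W RL=W RR=W
cmd 6: advance +12 → t=57, phase=(5,11,4,11) → FL=W FR=W RL=W RR=W
cmd 7: advance +7 → t=64, phase=(0,6,11,6) → FL=S FR=W RL=W RR=W
cmd 8: advance +3 → t=67, phase=(3,9,2,9) → FL=W FR=W RL=S RR=W


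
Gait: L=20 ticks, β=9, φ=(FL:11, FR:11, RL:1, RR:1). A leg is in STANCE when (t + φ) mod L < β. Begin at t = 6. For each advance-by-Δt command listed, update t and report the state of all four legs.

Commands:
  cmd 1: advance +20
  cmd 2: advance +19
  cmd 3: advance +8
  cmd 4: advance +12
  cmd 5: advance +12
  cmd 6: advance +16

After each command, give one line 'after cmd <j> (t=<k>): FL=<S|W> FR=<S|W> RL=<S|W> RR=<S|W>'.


after cmd 1 (t=26): FL=W FR=W RL=S RR=S
after cmd 2 (t=45): FL=W FR=W RL=S RR=S
after cmd 3 (t=53): FL=S FR=S RL=W RR=W
after cmd 4 (t=65): FL=W FR=W RL=S RR=S
after cmd 5 (t=77): FL=S FR=S RL=W RR=W
after cmd 6 (t=93): FL=S FR=S RL=W RR=W

start t=6: FL=W FR=W RL=S RR=S
cmd 1: advance +20 → t=26, phase=(17,17,7,7) → FL=W FR=W RL=S RR=S
cmd 2: advance +19 → t=45, phase=(16,16,6,6) → FL=W FR=W RL=S RR=S
cmd 3: advance +8 → t=53, phase=(4,4,14,14) → FL=S FR=S RL=W RR=W
cmd 4: advance +12 → t=65, phase=(16,16,6,6) → FL=W FR=W RL=S RR=S
cmd 5: advance +12 → t=77, phase=(8,8,18,18) → FL=S FR=S RL=W RR=W
cmd 6: advance +16 → t=93, phase=(4,4,14,14) → FL=S FR=S RL=W RR=W


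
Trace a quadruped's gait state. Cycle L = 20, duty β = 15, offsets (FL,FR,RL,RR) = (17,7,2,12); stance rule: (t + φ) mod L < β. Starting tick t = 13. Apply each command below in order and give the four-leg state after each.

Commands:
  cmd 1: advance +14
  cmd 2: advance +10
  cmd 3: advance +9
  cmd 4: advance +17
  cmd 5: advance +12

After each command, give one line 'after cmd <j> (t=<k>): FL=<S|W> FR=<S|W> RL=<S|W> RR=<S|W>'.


start t=13: FL=S FR=S RL=W RR=S
cmd 1: advance +14 → t=27, phase=(4,14,9,19) → FL=S FR=S RL=S RR=W
cmd 2: advance +10 → t=37, phase=(14,4,19,9) → FL=S FR=S RL=W RR=S
cmd 3: advance +9 → t=46, phase=(3,13,8,18) → FL=S FR=S RL=S RR=W
cmd 4: advance +17 → t=63, phase=(0,10,5,15) → FL=S FR=S RL=S RR=W
cmd 5: advance +12 → t=75, phase=(12,2,17,7) → FL=S FR=S RL=W RR=S

after cmd 1 (t=27): FL=S FR=S RL=S RR=W
after cmd 2 (t=37): FL=S FR=S RL=W RR=S
after cmd 3 (t=46): FL=S FR=S RL=S RR=W
after cmd 4 (t=63): FL=S FR=S RL=S RR=W
after cmd 5 (t=75): FL=S FR=S RL=W RR=S


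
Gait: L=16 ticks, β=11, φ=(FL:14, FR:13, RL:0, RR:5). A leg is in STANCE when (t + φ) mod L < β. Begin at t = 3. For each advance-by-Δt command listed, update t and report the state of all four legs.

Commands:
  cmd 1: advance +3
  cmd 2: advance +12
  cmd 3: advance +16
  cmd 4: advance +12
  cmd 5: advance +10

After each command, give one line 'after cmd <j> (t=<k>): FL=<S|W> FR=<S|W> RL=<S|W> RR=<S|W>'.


after cmd 1 (t=6): FL=S FR=S RL=S RR=W
after cmd 2 (t=18): FL=S FR=W RL=S RR=S
after cmd 3 (t=34): FL=S FR=W RL=S RR=S
after cmd 4 (t=46): FL=W FR=W RL=W RR=S
after cmd 5 (t=56): FL=S FR=S RL=S RR=W

start t=3: FL=S FR=S RL=S RR=S
cmd 1: advance +3 → t=6, phase=(4,3,6,11) → FL=S FR=S RL=S RR=W
cmd 2: advance +12 → t=18, phase=(0,15,2,7) → FL=S FR=W RL=S RR=S
cmd 3: advance +16 → t=34, phase=(0,15,2,7) → FL=S FR=W RL=S RR=S
cmd 4: advance +12 → t=46, phase=(12,11,14,3) → FL=W FR=W RL=W RR=S
cmd 5: advance +10 → t=56, phase=(6,5,8,13) → FL=S FR=S RL=S RR=W


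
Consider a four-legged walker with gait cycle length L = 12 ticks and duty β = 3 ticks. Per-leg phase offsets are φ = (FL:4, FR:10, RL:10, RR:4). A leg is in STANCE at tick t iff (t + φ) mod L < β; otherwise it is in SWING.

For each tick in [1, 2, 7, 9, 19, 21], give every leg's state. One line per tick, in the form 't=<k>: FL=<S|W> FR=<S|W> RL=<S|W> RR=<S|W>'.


t=1: FL=W FR=W RL=W RR=W
t=2: FL=W FR=S RL=S RR=W
t=7: FL=W FR=W RL=W RR=W
t=9: FL=S FR=W RL=W RR=S
t=19: FL=W FR=W RL=W RR=W
t=21: FL=S FR=W RL=W RR=S

t=1: phase=(5,11,11,5) vs β=3 → FL=W FR=W RL=W RR=W
t=2: phase=(6,0,0,6) vs β=3 → FL=W FR=S RL=S RR=W
t=7: phase=(11,5,5,11) vs β=3 → FL=W FR=W RL=W RR=W
t=9: phase=(1,7,7,1) vs β=3 → FL=S FR=W RL=W RR=S
t=19: phase=(11,5,5,11) vs β=3 → FL=W FR=W RL=W RR=W
t=21: phase=(1,7,7,1) vs β=3 → FL=S FR=W RL=W RR=S


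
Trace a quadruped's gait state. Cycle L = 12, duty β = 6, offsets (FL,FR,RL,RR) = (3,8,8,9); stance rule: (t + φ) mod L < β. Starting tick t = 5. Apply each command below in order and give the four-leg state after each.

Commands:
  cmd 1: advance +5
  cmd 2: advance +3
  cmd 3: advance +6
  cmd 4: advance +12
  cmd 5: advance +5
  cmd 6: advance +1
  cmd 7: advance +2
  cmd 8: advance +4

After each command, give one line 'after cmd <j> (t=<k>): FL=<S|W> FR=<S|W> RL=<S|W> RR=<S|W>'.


start t=5: FL=W FR=S RL=S RR=S
cmd 1: advance +5 → t=10, phase=(1,6,6,7) → FL=S FR=W RL=W RR=W
cmd 2: advance +3 → t=13, phase=(4,9,9,10) → FL=S FR=W RL=W RR=W
cmd 3: advance +6 → t=19, phase=(10,3,3,4) → FL=W FR=S RL=S RR=S
cmd 4: advance +12 → t=31, phase=(10,3,3,4) → FL=W FR=S RL=S RR=S
cmd 5: advance +5 → t=36, phase=(3,8,8,9) → FL=S FR=W RL=W RR=W
cmd 6: advance +1 → t=37, phase=(4,9,9,10) → FL=S FR=W RL=W RR=W
cmd 7: advance +2 → t=39, phase=(6,11,11,0) → FL=W FR=W RL=W RR=S
cmd 8: advance +4 → t=43, phase=(10,3,3,4) → FL=W FR=S RL=S RR=S

after cmd 1 (t=10): FL=S FR=W RL=W RR=W
after cmd 2 (t=13): FL=S FR=W RL=W RR=W
after cmd 3 (t=19): FL=W FR=S RL=S RR=S
after cmd 4 (t=31): FL=W FR=S RL=S RR=S
after cmd 5 (t=36): FL=S FR=W RL=W RR=W
after cmd 6 (t=37): FL=S FR=W RL=W RR=W
after cmd 7 (t=39): FL=W FR=W RL=W RR=S
after cmd 8 (t=43): FL=W FR=S RL=S RR=S


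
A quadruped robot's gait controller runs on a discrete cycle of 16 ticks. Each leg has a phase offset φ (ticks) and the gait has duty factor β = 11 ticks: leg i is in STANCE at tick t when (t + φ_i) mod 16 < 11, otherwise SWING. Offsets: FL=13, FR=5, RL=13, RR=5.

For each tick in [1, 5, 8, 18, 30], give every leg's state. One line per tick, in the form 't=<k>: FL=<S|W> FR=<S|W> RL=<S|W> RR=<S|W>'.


t=1: phase=(14,6,14,6) vs β=11 → FL=W FR=S RL=W RR=S
t=5: phase=(2,10,2,10) vs β=11 → FL=S FR=S RL=S RR=S
t=8: phase=(5,13,5,13) vs β=11 → FL=S FR=W RL=S RR=W
t=18: phase=(15,7,15,7) vs β=11 → FL=W FR=S RL=W RR=S
t=30: phase=(11,3,11,3) vs β=11 → FL=W FR=S RL=W RR=S

t=1: FL=W FR=S RL=W RR=S
t=5: FL=S FR=S RL=S RR=S
t=8: FL=S FR=W RL=S RR=W
t=18: FL=W FR=S RL=W RR=S
t=30: FL=W FR=S RL=W RR=S


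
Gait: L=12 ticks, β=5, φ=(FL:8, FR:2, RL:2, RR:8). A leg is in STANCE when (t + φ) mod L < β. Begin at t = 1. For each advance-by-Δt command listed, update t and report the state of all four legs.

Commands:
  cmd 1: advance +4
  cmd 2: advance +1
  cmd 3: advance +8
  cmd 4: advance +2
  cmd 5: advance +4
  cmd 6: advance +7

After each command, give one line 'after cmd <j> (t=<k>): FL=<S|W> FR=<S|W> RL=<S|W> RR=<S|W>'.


after cmd 1 (t=5): FL=S FR=W RL=W RR=S
after cmd 2 (t=6): FL=S FR=W RL=W RR=S
after cmd 3 (t=14): FL=W FR=S RL=S RR=W
after cmd 4 (t=16): FL=S FR=W RL=W RR=S
after cmd 5 (t=20): FL=S FR=W RL=W RR=S
after cmd 6 (t=27): FL=W FR=W RL=W RR=W

start t=1: FL=W FR=S RL=S RR=W
cmd 1: advance +4 → t=5, phase=(1,7,7,1) → FL=S FR=W RL=W RR=S
cmd 2: advance +1 → t=6, phase=(2,8,8,2) → FL=S FR=W RL=W RR=S
cmd 3: advance +8 → t=14, phase=(10,4,4,10) → FL=W FR=S RL=S RR=W
cmd 4: advance +2 → t=16, phase=(0,6,6,0) → FL=S FR=W RL=W RR=S
cmd 5: advance +4 → t=20, phase=(4,10,10,4) → FL=S FR=W RL=W RR=S
cmd 6: advance +7 → t=27, phase=(11,5,5,11) → FL=W FR=W RL=W RR=W


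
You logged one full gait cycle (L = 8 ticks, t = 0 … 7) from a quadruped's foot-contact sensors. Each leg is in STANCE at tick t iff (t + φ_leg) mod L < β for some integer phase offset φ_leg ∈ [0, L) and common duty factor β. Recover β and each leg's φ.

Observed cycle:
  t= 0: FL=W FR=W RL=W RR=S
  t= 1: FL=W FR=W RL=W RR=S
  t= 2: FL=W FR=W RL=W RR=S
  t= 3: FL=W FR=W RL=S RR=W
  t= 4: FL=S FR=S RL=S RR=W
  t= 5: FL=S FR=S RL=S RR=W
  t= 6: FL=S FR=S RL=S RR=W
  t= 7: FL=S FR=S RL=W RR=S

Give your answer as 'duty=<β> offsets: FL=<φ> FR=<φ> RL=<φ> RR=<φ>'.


duty β = stance ticks per leg = 4
FL: stance ticks = 4; W→S at t=4 → φ=4
FR: stance ticks = 4; W→S at t=4 → φ=4
RL: stance ticks = 4; W→S at t=3 → φ=5
RR: stance ticks = 4; W→S at t=7 → φ=1

duty=4 offsets: FL=4 FR=4 RL=5 RR=1
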